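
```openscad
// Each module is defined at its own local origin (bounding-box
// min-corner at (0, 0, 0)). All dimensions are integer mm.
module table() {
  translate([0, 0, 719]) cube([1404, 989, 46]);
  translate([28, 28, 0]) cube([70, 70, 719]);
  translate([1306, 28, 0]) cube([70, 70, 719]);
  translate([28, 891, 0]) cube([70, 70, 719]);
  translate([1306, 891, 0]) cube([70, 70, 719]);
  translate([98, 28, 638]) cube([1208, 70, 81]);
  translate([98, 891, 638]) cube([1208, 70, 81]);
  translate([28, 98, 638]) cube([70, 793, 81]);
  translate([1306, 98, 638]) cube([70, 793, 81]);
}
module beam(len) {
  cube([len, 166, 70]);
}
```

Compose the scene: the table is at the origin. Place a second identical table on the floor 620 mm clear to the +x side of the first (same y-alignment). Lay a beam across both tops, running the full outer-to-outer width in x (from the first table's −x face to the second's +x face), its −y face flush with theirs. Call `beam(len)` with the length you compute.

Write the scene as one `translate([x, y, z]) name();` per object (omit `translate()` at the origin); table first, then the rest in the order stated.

table();
translate([2024, 0, 0]) table();
translate([0, 0, 765]) beam(3428);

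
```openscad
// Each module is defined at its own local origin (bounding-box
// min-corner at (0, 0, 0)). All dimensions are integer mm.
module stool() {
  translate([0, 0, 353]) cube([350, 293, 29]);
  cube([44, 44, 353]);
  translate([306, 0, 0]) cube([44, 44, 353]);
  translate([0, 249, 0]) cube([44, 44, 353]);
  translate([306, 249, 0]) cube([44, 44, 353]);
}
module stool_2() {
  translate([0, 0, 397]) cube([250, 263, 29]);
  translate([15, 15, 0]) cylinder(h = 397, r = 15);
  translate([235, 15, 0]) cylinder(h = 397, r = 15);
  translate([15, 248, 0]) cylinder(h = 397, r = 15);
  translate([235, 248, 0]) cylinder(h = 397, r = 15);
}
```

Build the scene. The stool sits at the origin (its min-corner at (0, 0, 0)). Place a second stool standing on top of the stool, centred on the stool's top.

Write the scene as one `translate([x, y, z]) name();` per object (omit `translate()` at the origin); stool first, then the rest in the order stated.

stool();
translate([50, 15, 382]) stool_2();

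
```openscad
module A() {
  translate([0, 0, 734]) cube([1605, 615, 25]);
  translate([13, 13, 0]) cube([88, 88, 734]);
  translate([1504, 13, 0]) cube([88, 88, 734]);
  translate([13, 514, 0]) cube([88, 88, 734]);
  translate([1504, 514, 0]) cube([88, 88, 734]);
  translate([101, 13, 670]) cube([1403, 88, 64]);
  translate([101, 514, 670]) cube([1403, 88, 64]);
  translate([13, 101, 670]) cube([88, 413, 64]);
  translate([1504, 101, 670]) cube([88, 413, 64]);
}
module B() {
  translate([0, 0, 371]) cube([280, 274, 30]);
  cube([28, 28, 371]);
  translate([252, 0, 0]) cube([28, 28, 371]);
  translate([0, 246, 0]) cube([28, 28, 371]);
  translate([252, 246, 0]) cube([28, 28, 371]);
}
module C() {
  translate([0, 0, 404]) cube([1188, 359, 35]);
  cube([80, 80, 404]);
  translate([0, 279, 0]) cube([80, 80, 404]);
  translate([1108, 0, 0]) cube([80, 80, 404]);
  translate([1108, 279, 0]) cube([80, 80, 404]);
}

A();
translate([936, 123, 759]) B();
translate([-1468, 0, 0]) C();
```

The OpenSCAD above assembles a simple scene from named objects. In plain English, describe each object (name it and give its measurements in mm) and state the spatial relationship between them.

A is a rectangular dining table. The top is 1605×615×25 mm with its upper surface at z = 759 mm. It stands on four 88×88 mm square legs, each inset 13 mm from the nearest pair of top edges, running from the floor to the underside of the top. Four apron rails, 88 mm thick and 64 mm tall, run between adjacent legs with their top edges flush with the underside of the top and their outer faces flush with the legs' outer faces.

B is a simple wooden stool: a rectangular seat 280 mm (x) by 274 mm (y), 30 mm thick, top face at z = 401 mm, on four square legs, each 28×28 mm in cross-section. The legs rest on z = 0, each flush with a corner of the seat.

C is a long wooden bench with a 1188 mm (x) × 359 mm (y) seat, 35 mm thick, its top surface 439 mm above the floor. Four 80 mm square legs at the seat corners, flush with the edges, run from z = 0 to the seat underside.

The stool is on top of the table. The bench is on the floor beside the table on its −x side.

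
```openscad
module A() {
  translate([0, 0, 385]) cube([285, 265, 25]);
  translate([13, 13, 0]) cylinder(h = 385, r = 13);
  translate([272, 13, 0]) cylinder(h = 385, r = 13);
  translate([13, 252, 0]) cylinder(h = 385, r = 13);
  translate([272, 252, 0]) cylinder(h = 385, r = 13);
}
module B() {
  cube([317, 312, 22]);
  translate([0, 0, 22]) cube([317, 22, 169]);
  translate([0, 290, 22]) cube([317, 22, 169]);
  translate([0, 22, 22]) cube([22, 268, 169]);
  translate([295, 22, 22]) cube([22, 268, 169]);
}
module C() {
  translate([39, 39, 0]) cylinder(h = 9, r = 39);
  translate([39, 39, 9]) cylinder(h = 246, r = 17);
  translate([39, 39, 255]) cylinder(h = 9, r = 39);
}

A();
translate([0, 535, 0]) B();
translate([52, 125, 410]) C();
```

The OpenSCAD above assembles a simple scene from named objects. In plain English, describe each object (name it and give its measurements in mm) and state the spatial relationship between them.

A is a simple wooden stool: a rectangular seat 285 mm (x) by 265 mm (y), 25 mm thick, top face at z = 410 mm, on four round legs, each 26 mm in diameter. The legs rest on z = 0, each leg's axis is inset half a diameter from the nearest pair of seat edges (so the leg's bounding box is flush with the corner).

B is an open-topped rectangular box: outside dimensions 317×312×191 mm, with a uniform wall and base thickness of 22 mm. The base is a full 317×312 slab on the floor; four walls sit on top of the base. The front and back walls (the −y and +y sides) span the full width; the two side walls fit between them.

C is a spool: two coaxial disc flanges of radius 39 mm and thickness 9 mm, joined by a core cylinder of radius 17 mm and height 246 mm. The lower flange rests on z = 0 and the three cylinders share a vertical axis.

The open box is on the floor beside the stool on its +y side. The spool is on top of the stool.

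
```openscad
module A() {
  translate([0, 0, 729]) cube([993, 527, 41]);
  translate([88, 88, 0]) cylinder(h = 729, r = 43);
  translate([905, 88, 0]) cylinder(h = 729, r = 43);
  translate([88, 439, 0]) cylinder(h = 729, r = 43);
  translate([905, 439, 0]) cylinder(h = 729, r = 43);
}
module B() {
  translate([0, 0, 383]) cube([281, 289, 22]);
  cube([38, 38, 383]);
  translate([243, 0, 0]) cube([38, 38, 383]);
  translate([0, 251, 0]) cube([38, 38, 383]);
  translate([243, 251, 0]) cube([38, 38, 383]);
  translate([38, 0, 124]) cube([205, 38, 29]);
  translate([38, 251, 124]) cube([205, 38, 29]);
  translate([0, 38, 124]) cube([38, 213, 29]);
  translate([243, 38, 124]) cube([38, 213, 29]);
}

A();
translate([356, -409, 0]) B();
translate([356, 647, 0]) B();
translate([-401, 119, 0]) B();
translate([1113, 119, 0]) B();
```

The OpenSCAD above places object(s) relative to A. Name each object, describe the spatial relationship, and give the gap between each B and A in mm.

Each stool's nearest face is 120 mm from the table's bounding box.

A is a table. B is a stool. Four stools sit around the table at the −y, +y, −x, +x sides. The gap between each stool and the table is 120 mm.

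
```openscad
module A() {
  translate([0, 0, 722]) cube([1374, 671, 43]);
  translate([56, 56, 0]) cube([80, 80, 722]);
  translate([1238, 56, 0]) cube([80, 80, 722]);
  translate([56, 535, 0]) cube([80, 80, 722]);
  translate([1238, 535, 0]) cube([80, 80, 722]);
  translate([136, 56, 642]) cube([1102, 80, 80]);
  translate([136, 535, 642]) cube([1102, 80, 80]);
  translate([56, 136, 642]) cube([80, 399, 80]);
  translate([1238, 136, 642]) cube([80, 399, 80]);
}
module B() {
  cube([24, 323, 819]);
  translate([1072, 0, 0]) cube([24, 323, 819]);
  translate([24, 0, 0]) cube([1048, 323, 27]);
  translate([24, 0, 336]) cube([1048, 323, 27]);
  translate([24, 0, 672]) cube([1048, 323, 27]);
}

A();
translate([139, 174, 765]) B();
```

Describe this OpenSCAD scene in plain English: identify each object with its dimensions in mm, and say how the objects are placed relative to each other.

A is a rectangular dining table. The top is 1374×671×43 mm with its upper surface at z = 765 mm. It stands on four 80×80 mm square legs, each inset 56 mm from the nearest pair of top edges, running from the floor to the underside of the top. Four apron rails, 80 mm thick and 80 mm tall, run between adjacent legs with their top edges flush with the underside of the top and their outer faces flush with the legs' outer faces.

B is a bookshelf 1096 mm wide overall, 323 mm deep and 819 mm tall. The two sides are 24 mm thick vertical panels. 3 horizontal shelves of 27 mm thickness span between the inner faces of the sides; the lowest shelf sits on the floor and shelves are stacked with a clear vertical gap of 309 mm between each pair.

The bookshelf is on top of the table, centred.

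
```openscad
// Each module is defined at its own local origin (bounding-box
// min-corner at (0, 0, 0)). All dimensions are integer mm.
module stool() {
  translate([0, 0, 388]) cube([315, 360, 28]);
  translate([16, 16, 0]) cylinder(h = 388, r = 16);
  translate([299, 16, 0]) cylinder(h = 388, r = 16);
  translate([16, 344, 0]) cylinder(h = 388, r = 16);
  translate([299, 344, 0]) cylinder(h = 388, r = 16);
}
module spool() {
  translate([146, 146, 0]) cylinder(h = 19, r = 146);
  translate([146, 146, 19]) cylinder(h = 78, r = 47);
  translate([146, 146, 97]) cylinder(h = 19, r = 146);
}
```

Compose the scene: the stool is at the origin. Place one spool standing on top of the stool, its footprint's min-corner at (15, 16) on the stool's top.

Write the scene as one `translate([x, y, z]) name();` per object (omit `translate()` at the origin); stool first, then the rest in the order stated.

stool();
translate([15, 16, 416]) spool();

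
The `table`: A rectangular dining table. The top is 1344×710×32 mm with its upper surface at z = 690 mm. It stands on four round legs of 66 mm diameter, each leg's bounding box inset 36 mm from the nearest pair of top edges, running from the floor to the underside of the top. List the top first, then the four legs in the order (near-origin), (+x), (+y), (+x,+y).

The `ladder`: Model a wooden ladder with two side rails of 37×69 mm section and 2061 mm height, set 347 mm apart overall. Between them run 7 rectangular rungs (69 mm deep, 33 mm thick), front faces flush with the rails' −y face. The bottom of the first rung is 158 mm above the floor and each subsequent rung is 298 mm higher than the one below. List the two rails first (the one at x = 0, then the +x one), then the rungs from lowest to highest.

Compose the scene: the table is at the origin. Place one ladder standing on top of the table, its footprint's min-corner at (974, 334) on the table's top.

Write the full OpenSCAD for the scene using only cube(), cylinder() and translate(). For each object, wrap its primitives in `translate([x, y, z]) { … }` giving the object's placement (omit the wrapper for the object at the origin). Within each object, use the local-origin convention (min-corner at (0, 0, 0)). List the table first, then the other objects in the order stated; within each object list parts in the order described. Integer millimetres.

translate([0, 0, 658]) cube([1344, 710, 32]);
translate([69, 69, 0]) cylinder(h = 658, r = 33);
translate([1275, 69, 0]) cylinder(h = 658, r = 33);
translate([69, 641, 0]) cylinder(h = 658, r = 33);
translate([1275, 641, 0]) cylinder(h = 658, r = 33);
translate([974, 334, 690]) {
  cube([37, 69, 2061]);
  translate([310, 0, 0]) cube([37, 69, 2061]);
  translate([37, 0, 158]) cube([273, 69, 33]);
  translate([37, 0, 456]) cube([273, 69, 33]);
  translate([37, 0, 754]) cube([273, 69, 33]);
  translate([37, 0, 1052]) cube([273, 69, 33]);
  translate([37, 0, 1350]) cube([273, 69, 33]);
  translate([37, 0, 1648]) cube([273, 69, 33]);
  translate([37, 0, 1946]) cube([273, 69, 33]);
}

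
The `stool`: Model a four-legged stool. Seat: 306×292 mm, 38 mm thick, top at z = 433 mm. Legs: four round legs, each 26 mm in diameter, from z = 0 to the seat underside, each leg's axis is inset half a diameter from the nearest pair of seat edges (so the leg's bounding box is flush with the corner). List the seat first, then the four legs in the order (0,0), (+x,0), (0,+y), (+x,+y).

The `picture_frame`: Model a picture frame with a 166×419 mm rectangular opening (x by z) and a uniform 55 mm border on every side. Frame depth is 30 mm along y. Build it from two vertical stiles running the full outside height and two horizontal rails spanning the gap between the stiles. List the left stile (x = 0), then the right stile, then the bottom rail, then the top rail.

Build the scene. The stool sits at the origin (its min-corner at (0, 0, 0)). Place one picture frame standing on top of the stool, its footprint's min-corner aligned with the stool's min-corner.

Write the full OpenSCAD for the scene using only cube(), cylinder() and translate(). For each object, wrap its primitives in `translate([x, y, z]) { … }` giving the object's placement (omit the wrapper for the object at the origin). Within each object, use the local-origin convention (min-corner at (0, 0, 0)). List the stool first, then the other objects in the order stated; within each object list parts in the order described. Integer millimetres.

translate([0, 0, 395]) cube([306, 292, 38]);
translate([13, 13, 0]) cylinder(h = 395, r = 13);
translate([293, 13, 0]) cylinder(h = 395, r = 13);
translate([13, 279, 0]) cylinder(h = 395, r = 13);
translate([293, 279, 0]) cylinder(h = 395, r = 13);
translate([0, 0, 433]) {
  cube([55, 30, 529]);
  translate([221, 0, 0]) cube([55, 30, 529]);
  translate([55, 0, 0]) cube([166, 30, 55]);
  translate([55, 0, 474]) cube([166, 30, 55]);
}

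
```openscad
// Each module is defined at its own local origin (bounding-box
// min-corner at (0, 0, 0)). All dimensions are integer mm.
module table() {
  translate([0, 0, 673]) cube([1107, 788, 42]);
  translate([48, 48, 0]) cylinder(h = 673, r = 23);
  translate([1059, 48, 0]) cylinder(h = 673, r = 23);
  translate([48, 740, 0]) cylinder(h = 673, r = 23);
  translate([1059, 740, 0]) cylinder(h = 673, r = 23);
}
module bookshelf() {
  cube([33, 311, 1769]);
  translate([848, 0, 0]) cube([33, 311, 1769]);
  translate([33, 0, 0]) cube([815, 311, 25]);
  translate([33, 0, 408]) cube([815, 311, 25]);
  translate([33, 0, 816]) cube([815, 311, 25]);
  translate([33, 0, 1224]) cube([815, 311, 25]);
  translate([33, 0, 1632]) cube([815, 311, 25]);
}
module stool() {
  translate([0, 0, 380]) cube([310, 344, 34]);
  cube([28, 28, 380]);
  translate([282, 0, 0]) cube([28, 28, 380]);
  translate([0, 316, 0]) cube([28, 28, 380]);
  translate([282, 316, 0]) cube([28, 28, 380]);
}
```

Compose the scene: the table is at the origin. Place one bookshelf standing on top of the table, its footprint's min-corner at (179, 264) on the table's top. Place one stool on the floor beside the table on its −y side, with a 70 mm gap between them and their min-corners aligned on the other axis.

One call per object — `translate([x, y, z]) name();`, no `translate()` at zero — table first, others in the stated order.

table();
translate([179, 264, 715]) bookshelf();
translate([0, -414, 0]) stool();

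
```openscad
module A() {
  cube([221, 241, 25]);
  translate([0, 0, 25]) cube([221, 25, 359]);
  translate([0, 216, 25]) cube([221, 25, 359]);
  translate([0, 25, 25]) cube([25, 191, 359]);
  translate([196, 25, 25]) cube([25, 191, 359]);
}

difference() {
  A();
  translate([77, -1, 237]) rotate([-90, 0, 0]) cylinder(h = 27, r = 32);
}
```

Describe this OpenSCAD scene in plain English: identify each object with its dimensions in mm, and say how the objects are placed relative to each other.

A is an open-topped rectangular box: outside dimensions 221×241×384 mm, with a uniform wall and base thickness of 25 mm. The base is a full 221×241 slab on the floor; four walls sit on top of the base. The front and back walls (the −y and +y sides) span the full width; the two side walls fit between them.

The open box has a circular hole of radius 32 mm through its front wall, centred at (x = 77, z = 237).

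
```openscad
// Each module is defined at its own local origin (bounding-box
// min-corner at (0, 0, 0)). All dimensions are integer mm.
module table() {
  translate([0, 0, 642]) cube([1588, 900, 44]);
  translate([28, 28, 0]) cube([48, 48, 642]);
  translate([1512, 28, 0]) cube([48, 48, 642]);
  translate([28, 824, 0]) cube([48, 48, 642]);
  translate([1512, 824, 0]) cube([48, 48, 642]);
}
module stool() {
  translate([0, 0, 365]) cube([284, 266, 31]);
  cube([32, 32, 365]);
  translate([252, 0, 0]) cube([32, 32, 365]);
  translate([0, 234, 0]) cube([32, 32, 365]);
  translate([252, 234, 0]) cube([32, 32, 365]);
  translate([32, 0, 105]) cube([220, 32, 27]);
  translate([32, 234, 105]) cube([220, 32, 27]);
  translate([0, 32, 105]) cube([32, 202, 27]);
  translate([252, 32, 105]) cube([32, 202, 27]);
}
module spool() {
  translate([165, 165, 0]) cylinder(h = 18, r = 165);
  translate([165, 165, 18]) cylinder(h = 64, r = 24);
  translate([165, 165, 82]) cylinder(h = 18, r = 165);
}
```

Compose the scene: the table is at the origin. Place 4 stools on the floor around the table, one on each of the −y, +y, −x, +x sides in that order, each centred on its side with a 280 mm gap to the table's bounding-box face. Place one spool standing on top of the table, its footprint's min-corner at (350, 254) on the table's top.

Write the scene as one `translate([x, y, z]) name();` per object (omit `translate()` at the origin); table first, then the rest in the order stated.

table();
translate([652, -546, 0]) stool();
translate([652, 1180, 0]) stool();
translate([-564, 317, 0]) stool();
translate([1868, 317, 0]) stool();
translate([350, 254, 686]) spool();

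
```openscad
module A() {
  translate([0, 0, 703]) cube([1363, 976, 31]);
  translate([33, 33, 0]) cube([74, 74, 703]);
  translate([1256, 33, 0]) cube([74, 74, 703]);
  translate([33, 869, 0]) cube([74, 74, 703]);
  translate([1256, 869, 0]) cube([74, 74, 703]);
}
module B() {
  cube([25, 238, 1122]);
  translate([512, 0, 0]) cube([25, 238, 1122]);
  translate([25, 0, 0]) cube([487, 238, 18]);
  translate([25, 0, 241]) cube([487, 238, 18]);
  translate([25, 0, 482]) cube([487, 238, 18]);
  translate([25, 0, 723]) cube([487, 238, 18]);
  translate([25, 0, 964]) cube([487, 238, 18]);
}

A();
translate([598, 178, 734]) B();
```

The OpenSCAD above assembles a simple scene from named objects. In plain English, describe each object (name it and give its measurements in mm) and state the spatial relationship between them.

A is a table: top 1363 mm (x) × 976 mm (y), 31 mm thick, upper face at z = 734 mm, on four 74×74 mm square legs, each inset 33 mm from the nearest pair of top edges, running from z = 0 to the bottom of the top.

B is a bookshelf 537 mm wide overall, 238 mm deep and 1122 mm tall. The two sides are 25 mm thick vertical panels. 5 horizontal shelves of 18 mm thickness span between the inner faces of the sides; the lowest shelf sits on the floor and shelves are stacked with a clear vertical gap of 223 mm between each pair.

The bookshelf is on top of the table.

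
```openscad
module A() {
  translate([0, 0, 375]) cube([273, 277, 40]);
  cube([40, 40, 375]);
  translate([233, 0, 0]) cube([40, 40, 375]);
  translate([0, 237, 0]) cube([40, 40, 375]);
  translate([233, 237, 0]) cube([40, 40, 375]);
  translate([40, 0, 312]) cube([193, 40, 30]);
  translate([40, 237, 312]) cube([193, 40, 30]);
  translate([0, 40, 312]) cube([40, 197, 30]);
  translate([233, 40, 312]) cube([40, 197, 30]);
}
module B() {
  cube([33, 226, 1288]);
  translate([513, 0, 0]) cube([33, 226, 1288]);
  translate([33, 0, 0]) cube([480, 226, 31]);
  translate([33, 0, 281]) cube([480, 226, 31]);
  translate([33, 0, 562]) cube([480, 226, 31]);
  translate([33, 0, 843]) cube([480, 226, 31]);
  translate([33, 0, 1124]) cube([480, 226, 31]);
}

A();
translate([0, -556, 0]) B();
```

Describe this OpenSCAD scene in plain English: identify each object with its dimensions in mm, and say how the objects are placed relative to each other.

A is a four-legged stool. The seat is 273×277 mm, 40 mm thick, top at z = 415 mm. It stands on four square legs, each 40×40 mm in cross-section, from z = 0 to the seat underside, each flush with a corner of the seat. Four stretchers, 40 mm wide and 30 mm tall, connect adjacent legs with their undersides at z = 312 mm, each running between the inner faces of the legs it joins and aligned with the legs' outer faces on the other axis.

B is an open bookshelf. Two side panels, each 33 mm thick, 226 mm deep and 1288 mm tall, stand 546 mm apart (outside-to-outside). Between them sit 5 shelves, each 31 mm thick and 226 mm deep, spanning the full gap between the sides. The bottom shelf rests on the floor (its underside at z = 0) and the clear gap between one shelf's top and the next shelf's underside is 250 mm.

The bookshelf is on the floor beside the stool on its −y side.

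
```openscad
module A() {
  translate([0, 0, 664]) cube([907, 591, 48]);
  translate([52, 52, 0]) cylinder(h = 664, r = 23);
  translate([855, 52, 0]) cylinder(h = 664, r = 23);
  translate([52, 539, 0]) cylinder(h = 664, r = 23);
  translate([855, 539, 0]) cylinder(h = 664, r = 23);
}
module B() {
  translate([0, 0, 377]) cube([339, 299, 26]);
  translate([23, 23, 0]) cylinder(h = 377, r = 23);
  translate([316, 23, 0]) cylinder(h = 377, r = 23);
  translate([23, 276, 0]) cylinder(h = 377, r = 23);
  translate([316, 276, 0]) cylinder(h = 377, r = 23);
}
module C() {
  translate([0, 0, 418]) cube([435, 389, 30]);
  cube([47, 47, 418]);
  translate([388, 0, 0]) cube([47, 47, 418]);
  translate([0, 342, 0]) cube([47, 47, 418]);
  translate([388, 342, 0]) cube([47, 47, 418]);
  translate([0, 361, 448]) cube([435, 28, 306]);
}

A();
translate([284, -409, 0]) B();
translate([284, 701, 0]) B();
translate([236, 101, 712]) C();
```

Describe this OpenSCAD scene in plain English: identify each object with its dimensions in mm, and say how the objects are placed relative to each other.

A is a table: top 907 mm (x) × 591 mm (y), 48 mm thick, upper face at z = 712 mm, on four round legs of 46 mm diameter, each leg's bounding box inset 29 mm from the nearest pair of top edges, running from z = 0 to the bottom of the top.

B is a four-legged stool. The seat is 339×299 mm, 26 mm thick, top at z = 403 mm. It stands on four round legs, each 46 mm in diameter, from z = 0 to the seat underside, each leg's axis is inset half a diameter from the nearest pair of seat edges (so the leg's bounding box is flush with the corner).

C is a chair: 435×389 mm seat, 30 mm thick, top at z = 448 mm, on four 47 mm square corner legs flush with the seat edges. A 28 mm thick backrest slab spans the full seat width, extending 306 mm above the seat top, its back face flush with the seat's +y edge.

Two stools sit around the table at the −y, +y sides. The chair is on top of the table, centred.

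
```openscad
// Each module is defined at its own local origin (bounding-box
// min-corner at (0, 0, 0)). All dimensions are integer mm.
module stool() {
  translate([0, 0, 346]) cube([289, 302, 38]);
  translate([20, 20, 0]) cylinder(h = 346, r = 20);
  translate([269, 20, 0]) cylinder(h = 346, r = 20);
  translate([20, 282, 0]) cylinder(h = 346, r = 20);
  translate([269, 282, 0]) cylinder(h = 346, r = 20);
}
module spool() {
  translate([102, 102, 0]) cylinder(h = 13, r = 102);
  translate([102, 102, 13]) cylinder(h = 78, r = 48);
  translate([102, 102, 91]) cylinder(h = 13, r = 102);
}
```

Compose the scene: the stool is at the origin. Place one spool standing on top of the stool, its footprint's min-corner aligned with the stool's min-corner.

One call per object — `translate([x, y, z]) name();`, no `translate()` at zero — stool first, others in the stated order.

stool();
translate([0, 0, 384]) spool();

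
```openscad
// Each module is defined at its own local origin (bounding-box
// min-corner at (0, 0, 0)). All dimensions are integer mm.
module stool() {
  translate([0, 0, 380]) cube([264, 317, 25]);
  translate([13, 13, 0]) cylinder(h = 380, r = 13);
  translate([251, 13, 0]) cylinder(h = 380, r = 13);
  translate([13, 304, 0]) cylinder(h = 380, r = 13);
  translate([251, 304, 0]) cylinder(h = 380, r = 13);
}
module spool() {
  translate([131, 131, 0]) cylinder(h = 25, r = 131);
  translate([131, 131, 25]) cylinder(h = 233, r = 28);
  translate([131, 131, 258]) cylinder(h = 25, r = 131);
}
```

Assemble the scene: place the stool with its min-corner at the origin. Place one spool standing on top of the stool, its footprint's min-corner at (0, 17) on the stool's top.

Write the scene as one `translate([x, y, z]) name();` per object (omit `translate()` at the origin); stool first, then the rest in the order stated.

stool();
translate([0, 17, 405]) spool();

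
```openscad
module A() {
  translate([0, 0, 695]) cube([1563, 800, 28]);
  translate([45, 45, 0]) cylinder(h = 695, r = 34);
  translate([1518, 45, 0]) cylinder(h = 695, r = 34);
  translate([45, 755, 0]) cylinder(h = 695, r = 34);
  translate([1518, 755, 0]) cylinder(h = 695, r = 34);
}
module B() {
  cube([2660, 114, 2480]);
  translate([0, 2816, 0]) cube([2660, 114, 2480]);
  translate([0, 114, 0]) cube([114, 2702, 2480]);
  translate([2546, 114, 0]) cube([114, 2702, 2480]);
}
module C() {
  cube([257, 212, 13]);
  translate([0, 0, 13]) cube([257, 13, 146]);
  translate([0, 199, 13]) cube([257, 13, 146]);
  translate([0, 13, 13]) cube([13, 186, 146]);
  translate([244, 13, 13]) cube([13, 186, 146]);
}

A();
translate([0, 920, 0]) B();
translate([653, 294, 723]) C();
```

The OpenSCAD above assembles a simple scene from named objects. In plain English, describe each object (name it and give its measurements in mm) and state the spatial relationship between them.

A is a rectangular dining table. The top is 1563×800×28 mm with its upper surface at z = 723 mm. It stands on four round legs of 68 mm diameter, each leg's bounding box inset 11 mm from the nearest pair of top edges, running from the floor to the underside of the top.

B is the wall frame of a small rectangular building: four walls, each 2480 mm tall and 114 mm thick, enclosing a footprint 2660 mm (x) by 2930 mm (y) outside-to-outside, with no floor or roof. The front and back walls (the −y and +y sides) span the full width; the two side walls fit between them.

C is an open storage box with external size 257×212×159 mm and wall thickness 13 mm (the base is also 13 mm thick). The base covers the whole footprint; the four walls stand on the base, with the y-facing walls full-width and the x-facing walls fitting between their inner faces.

The house frame is on the floor beside the table on its +y side. The open box is on top of the table, centred.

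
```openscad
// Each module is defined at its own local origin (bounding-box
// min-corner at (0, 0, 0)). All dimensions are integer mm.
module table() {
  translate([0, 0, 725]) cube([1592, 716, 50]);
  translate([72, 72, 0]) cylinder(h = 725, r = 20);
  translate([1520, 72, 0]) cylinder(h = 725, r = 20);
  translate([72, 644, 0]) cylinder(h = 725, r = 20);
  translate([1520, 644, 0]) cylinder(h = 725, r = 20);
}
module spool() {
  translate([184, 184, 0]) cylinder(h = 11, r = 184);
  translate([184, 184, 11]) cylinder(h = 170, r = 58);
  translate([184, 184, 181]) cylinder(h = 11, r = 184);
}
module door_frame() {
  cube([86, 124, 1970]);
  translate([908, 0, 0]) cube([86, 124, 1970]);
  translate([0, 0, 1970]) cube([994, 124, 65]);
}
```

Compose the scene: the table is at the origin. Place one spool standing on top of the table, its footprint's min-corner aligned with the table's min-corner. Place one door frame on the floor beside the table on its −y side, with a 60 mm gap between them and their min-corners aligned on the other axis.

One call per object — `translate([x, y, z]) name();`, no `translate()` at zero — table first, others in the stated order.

table();
translate([0, 0, 775]) spool();
translate([0, -184, 0]) door_frame();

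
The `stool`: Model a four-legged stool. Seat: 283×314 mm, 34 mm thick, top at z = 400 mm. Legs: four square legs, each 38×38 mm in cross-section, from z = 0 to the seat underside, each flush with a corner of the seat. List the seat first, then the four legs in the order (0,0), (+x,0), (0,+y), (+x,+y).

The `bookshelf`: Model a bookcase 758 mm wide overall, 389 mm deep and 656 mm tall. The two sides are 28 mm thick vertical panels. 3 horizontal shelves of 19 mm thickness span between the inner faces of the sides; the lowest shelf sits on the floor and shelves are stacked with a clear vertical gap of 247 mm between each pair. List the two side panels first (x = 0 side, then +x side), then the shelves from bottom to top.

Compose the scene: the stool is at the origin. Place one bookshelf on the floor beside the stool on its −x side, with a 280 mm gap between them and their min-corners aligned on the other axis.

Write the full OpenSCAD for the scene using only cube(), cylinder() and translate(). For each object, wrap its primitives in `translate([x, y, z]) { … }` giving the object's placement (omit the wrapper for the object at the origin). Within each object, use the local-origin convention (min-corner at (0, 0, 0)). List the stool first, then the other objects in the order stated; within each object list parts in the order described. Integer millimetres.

translate([0, 0, 366]) cube([283, 314, 34]);
cube([38, 38, 366]);
translate([245, 0, 0]) cube([38, 38, 366]);
translate([0, 276, 0]) cube([38, 38, 366]);
translate([245, 276, 0]) cube([38, 38, 366]);
translate([-1038, 0, 0]) {
  cube([28, 389, 656]);
  translate([730, 0, 0]) cube([28, 389, 656]);
  translate([28, 0, 0]) cube([702, 389, 19]);
  translate([28, 0, 266]) cube([702, 389, 19]);
  translate([28, 0, 532]) cube([702, 389, 19]);
}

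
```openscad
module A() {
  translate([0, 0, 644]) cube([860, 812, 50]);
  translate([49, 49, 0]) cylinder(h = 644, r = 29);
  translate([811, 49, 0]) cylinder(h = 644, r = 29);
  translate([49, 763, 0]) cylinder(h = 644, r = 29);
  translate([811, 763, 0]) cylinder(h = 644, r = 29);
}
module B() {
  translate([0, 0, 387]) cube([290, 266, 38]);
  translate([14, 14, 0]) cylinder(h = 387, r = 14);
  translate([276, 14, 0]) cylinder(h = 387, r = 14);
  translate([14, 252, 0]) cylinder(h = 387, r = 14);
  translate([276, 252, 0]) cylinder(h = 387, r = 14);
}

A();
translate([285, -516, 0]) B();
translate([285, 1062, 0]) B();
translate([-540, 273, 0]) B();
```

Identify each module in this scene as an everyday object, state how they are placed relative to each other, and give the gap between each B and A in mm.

A is a table. B is a stool. Three stools sit around the table at the −y, +y, −x sides. The gap between each stool and the table is 250 mm.

Each stool's nearest face is 250 mm from the table's bounding box.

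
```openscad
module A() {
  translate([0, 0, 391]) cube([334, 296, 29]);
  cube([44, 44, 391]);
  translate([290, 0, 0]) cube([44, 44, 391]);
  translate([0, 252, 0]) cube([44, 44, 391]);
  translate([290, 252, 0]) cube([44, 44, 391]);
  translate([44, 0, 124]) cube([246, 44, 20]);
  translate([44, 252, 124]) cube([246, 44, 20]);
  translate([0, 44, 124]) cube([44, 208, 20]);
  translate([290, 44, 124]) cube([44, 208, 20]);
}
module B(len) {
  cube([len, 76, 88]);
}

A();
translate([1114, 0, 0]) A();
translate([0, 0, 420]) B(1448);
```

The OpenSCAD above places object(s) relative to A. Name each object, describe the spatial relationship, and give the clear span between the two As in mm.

Second stool starts at x = 1114; first ends at x = 334; clear span = 1114 − 334 = 780 mm.

A is a stool. B is a beam. A beam spans the tops of two stools. The clear span between the two stools is 780 mm.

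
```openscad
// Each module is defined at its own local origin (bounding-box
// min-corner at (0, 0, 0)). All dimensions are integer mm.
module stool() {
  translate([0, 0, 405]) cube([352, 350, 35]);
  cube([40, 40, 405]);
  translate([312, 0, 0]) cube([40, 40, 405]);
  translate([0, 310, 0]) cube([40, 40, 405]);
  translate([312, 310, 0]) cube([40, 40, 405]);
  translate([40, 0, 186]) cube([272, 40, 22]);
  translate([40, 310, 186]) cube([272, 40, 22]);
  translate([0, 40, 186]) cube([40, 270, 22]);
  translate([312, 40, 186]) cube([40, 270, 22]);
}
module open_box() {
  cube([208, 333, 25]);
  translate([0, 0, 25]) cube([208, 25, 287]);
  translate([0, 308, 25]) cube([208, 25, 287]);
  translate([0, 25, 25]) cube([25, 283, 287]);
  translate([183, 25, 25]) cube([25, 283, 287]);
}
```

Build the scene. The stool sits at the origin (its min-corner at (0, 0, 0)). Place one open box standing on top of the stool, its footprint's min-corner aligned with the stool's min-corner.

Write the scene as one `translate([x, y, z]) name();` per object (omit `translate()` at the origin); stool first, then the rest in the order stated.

stool();
translate([0, 0, 440]) open_box();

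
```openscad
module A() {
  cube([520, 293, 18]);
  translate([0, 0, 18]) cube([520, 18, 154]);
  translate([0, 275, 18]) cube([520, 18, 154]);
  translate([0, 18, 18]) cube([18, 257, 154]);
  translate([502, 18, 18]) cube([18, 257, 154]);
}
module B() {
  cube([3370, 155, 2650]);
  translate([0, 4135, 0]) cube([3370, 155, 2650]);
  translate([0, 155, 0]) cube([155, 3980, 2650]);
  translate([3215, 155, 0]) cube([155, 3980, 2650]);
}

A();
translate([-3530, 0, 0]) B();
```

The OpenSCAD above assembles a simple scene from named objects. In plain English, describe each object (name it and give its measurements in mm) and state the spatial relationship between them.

A is an open storage box with external size 520×293×172 mm and wall thickness 18 mm (the base is also 18 mm thick). The base covers the whole footprint; the four walls stand on the base, with the y-facing walls full-width and the x-facing walls fitting between their inner faces.

B is the wall frame of a small rectangular building: four walls, each 2650 mm tall and 155 mm thick, enclosing a footprint 3370 mm (x) by 4290 mm (y) outside-to-outside, with no floor or roof. The front and back walls (the −y and +y sides) span the full width; the two side walls fit between them.

The house frame is on the floor beside the open box on its −x side.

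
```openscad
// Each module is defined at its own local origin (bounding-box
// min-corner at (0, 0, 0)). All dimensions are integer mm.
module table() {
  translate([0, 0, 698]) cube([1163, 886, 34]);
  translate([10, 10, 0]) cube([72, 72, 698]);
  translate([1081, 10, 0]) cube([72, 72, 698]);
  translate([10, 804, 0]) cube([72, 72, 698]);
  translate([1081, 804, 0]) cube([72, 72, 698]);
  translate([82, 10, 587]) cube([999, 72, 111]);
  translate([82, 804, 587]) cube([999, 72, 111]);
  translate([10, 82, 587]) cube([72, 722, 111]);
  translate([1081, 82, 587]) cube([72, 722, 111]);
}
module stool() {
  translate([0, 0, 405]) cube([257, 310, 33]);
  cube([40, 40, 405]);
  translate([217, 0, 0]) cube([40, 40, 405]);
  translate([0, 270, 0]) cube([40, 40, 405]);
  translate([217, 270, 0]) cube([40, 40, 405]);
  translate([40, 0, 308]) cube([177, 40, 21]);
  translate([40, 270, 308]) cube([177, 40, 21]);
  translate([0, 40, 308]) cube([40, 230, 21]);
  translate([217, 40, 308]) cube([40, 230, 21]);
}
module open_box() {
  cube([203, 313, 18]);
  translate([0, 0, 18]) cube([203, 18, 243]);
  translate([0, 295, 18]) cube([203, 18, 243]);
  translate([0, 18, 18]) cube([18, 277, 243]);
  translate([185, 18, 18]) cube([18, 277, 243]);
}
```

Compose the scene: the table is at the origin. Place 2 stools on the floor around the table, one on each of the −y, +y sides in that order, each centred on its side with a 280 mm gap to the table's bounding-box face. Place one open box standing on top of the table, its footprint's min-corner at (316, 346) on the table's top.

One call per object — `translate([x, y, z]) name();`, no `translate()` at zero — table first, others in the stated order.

table();
translate([453, -590, 0]) stool();
translate([453, 1166, 0]) stool();
translate([316, 346, 732]) open_box();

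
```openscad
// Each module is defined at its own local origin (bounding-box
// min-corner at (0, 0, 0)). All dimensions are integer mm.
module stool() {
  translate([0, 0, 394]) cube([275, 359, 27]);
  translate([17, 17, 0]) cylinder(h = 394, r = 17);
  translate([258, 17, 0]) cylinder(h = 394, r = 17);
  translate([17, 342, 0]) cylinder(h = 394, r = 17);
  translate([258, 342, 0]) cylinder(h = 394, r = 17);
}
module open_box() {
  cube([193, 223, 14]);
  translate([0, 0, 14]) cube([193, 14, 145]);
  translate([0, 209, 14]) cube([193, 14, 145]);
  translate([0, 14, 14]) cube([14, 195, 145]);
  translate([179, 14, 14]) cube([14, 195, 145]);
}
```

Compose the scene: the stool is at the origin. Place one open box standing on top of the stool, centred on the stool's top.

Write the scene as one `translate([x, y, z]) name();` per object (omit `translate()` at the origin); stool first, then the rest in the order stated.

stool();
translate([41, 68, 421]) open_box();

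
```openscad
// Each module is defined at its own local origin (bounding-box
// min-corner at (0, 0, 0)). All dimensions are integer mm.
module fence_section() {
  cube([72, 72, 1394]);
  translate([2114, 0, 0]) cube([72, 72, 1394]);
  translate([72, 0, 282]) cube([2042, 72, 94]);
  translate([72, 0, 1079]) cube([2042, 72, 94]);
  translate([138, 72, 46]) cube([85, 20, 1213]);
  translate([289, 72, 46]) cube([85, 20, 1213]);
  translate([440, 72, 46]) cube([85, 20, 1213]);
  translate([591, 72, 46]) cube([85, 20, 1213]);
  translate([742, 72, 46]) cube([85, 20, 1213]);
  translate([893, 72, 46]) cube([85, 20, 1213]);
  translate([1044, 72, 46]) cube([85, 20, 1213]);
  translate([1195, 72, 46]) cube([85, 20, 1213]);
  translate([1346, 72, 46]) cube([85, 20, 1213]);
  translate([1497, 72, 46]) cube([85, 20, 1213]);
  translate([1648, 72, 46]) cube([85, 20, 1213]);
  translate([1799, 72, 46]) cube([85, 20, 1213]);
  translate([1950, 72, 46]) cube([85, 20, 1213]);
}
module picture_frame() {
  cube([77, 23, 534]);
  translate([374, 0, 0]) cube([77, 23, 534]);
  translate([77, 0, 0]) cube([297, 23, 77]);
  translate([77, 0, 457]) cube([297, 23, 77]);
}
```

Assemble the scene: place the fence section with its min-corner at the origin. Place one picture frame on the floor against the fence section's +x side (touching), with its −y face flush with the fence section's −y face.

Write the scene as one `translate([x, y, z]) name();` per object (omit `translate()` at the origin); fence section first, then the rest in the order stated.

fence_section();
translate([2186, 0, 0]) picture_frame();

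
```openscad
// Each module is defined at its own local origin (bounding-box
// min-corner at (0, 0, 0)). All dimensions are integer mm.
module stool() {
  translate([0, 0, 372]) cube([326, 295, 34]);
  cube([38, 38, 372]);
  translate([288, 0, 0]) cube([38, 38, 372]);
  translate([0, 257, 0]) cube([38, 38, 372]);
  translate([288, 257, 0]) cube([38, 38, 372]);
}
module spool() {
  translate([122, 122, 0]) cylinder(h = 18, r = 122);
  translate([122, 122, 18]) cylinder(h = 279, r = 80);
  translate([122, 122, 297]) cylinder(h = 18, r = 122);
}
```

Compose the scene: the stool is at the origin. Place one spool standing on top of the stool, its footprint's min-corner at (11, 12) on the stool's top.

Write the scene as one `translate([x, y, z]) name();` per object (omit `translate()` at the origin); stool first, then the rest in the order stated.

stool();
translate([11, 12, 406]) spool();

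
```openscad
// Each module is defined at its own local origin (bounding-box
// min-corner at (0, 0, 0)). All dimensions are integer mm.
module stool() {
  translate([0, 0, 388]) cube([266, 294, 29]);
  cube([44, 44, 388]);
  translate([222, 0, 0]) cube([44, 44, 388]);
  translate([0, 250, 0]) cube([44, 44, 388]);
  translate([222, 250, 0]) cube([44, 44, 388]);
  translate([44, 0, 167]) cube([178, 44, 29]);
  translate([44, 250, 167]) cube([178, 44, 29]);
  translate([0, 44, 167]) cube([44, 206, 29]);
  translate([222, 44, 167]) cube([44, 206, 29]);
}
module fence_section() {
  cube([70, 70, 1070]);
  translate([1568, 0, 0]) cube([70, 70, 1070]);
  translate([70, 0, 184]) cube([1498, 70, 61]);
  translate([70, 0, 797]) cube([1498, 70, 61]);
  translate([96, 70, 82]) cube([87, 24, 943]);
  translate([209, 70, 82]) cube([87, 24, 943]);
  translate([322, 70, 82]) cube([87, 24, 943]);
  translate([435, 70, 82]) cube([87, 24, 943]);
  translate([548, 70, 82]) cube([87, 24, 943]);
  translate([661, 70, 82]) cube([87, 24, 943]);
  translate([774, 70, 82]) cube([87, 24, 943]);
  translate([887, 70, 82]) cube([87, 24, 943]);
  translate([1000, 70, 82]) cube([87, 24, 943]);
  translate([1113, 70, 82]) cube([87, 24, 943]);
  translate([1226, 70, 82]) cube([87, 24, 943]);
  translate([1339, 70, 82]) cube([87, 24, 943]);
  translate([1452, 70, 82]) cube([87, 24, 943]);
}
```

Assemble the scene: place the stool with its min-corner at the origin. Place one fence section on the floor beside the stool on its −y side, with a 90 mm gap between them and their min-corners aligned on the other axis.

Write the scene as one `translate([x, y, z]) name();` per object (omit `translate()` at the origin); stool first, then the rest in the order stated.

stool();
translate([0, -184, 0]) fence_section();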